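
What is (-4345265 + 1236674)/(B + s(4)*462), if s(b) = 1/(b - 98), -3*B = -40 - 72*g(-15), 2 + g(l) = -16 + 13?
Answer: 438311331/15733 ≈ 27859.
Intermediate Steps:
g(l) = -5 (g(l) = -2 + (-16 + 13) = -2 - 3 = -5)
B = -320/3 (B = -(-40 - 72*(-5))/3 = -(-40 + 360)/3 = -⅓*320 = -320/3 ≈ -106.67)
s(b) = 1/(-98 + b)
(-4345265 + 1236674)/(B + s(4)*462) = (-4345265 + 1236674)/(-320/3 + 462/(-98 + 4)) = -3108591/(-320/3 + 462/(-94)) = -3108591/(-320/3 - 1/94*462) = -3108591/(-320/3 - 231/47) = -3108591/(-15733/141) = -3108591*(-141/15733) = 438311331/15733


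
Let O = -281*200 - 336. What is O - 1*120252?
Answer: -176788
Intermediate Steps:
O = -56536 (O = -56200 - 336 = -56536)
O - 1*120252 = -56536 - 1*120252 = -56536 - 120252 = -176788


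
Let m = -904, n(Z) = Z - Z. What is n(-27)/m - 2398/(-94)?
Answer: 1199/47 ≈ 25.511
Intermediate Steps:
n(Z) = 0
n(-27)/m - 2398/(-94) = 0/(-904) - 2398/(-94) = 0*(-1/904) - 2398*(-1/94) = 0 + 1199/47 = 1199/47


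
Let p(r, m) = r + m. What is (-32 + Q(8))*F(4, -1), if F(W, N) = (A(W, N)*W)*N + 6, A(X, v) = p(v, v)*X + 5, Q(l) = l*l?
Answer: 576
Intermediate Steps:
p(r, m) = m + r
Q(l) = l**2
A(X, v) = 5 + 2*X*v (A(X, v) = (v + v)*X + 5 = (2*v)*X + 5 = 2*X*v + 5 = 5 + 2*X*v)
F(W, N) = 6 + N*W*(5 + 2*N*W) (F(W, N) = ((5 + 2*W*N)*W)*N + 6 = ((5 + 2*N*W)*W)*N + 6 = (W*(5 + 2*N*W))*N + 6 = N*W*(5 + 2*N*W) + 6 = 6 + N*W*(5 + 2*N*W))
(-32 + Q(8))*F(4, -1) = (-32 + 8**2)*(6 - 1*4*(5 + 2*(-1)*4)) = (-32 + 64)*(6 - 1*4*(5 - 8)) = 32*(6 - 1*4*(-3)) = 32*(6 + 12) = 32*18 = 576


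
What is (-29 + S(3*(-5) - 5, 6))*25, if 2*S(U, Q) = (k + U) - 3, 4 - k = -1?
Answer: -950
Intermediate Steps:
k = 5 (k = 4 - 1*(-1) = 4 + 1 = 5)
S(U, Q) = 1 + U/2 (S(U, Q) = ((5 + U) - 3)/2 = (2 + U)/2 = 1 + U/2)
(-29 + S(3*(-5) - 5, 6))*25 = (-29 + (1 + (3*(-5) - 5)/2))*25 = (-29 + (1 + (-15 - 5)/2))*25 = (-29 + (1 + (½)*(-20)))*25 = (-29 + (1 - 10))*25 = (-29 - 9)*25 = -38*25 = -950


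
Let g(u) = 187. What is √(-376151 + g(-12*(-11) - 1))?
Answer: 2*I*√93991 ≈ 613.16*I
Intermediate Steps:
√(-376151 + g(-12*(-11) - 1)) = √(-376151 + 187) = √(-375964) = 2*I*√93991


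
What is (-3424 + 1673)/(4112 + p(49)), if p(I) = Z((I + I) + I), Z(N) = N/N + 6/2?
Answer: -1751/4116 ≈ -0.42541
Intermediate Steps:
Z(N) = 4 (Z(N) = 1 + 6*(½) = 1 + 3 = 4)
p(I) = 4
(-3424 + 1673)/(4112 + p(49)) = (-3424 + 1673)/(4112 + 4) = -1751/4116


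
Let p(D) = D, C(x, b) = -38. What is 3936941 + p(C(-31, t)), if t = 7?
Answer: 3936903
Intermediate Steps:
3936941 + p(C(-31, t)) = 3936941 - 38 = 3936903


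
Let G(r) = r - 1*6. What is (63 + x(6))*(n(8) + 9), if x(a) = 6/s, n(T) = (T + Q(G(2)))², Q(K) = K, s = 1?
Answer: 1725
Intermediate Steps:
G(r) = -6 + r (G(r) = r - 6 = -6 + r)
n(T) = (-4 + T)² (n(T) = (T + (-6 + 2))² = (T - 4)² = (-4 + T)²)
x(a) = 6 (x(a) = 6/1 = 6*1 = 6)
(63 + x(6))*(n(8) + 9) = (63 + 6)*((-4 + 8)² + 9) = 69*(4² + 9) = 69*(16 + 9) = 69*25 = 1725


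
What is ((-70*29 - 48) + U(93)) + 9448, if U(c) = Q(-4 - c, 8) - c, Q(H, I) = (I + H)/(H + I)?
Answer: 7278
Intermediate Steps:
Q(H, I) = 1 (Q(H, I) = (H + I)/(H + I) = 1)
U(c) = 1 - c
((-70*29 - 48) + U(93)) + 9448 = ((-70*29 - 48) + (1 - 1*93)) + 9448 = ((-2030 - 48) + (1 - 93)) + 9448 = (-2078 - 92) + 9448 = -2170 + 9448 = 7278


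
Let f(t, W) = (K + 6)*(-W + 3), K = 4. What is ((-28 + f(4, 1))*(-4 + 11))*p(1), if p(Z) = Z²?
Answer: -56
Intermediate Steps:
f(t, W) = 30 - 10*W (f(t, W) = (4 + 6)*(-W + 3) = 10*(3 - W) = 30 - 10*W)
((-28 + f(4, 1))*(-4 + 11))*p(1) = ((-28 + (30 - 10*1))*(-4 + 11))*1² = ((-28 + (30 - 10))*7)*1 = ((-28 + 20)*7)*1 = -8*7*1 = -56*1 = -56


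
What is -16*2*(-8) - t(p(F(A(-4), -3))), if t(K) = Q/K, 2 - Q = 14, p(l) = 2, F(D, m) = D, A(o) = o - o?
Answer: 262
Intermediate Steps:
A(o) = 0
Q = -12 (Q = 2 - 1*14 = 2 - 14 = -12)
t(K) = -12/K
-16*2*(-8) - t(p(F(A(-4), -3))) = -16*2*(-8) - (-12)/2 = -32*(-8) - (-12)/2 = -1*(-256) - 1*(-6) = 256 + 6 = 262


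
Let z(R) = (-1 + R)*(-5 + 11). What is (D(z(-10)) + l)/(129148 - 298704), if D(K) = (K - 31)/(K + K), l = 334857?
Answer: -44201221/22381392 ≈ -1.9749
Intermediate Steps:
z(R) = -6 + 6*R (z(R) = (-1 + R)*6 = -6 + 6*R)
D(K) = (-31 + K)/(2*K) (D(K) = (-31 + K)/((2*K)) = (-31 + K)*(1/(2*K)) = (-31 + K)/(2*K))
(D(z(-10)) + l)/(129148 - 298704) = ((-31 + (-6 + 6*(-10)))/(2*(-6 + 6*(-10))) + 334857)/(129148 - 298704) = ((-31 + (-6 - 60))/(2*(-6 - 60)) + 334857)/(-169556) = ((½)*(-31 - 66)/(-66) + 334857)*(-1/169556) = ((½)*(-1/66)*(-97) + 334857)*(-1/169556) = (97/132 + 334857)*(-1/169556) = (44201221/132)*(-1/169556) = -44201221/22381392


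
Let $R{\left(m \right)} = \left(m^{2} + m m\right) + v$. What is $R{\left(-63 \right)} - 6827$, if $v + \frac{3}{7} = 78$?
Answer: $\frac{8320}{7} \approx 1188.6$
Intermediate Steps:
$v = \frac{543}{7}$ ($v = - \frac{3}{7} + 78 = \frac{543}{7} \approx 77.571$)
$R{\left(m \right)} = \frac{543}{7} + 2 m^{2}$ ($R{\left(m \right)} = \left(m^{2} + m m\right) + \frac{543}{7} = \left(m^{2} + m^{2}\right) + \frac{543}{7} = 2 m^{2} + \frac{543}{7} = \frac{543}{7} + 2 m^{2}$)
$R{\left(-63 \right)} - 6827 = \left(\frac{543}{7} + 2 \left(-63\right)^{2}\right) - 6827 = \left(\frac{543}{7} + 2 \cdot 3969\right) - 6827 = \left(\frac{543}{7} + 7938\right) - 6827 = \frac{56109}{7} - 6827 = \frac{8320}{7}$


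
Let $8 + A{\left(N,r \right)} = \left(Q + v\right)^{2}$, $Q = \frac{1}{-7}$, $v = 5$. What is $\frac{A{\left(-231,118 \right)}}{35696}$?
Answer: $\frac{191}{437276} \approx 0.00043679$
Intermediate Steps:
$Q = - \frac{1}{7} \approx -0.14286$
$A{\left(N,r \right)} = \frac{764}{49}$ ($A{\left(N,r \right)} = -8 + \left(- \frac{1}{7} + 5\right)^{2} = -8 + \left(\frac{34}{7}\right)^{2} = -8 + \frac{1156}{49} = \frac{764}{49}$)
$\frac{A{\left(-231,118 \right)}}{35696} = \frac{764}{49 \cdot 35696} = \frac{764}{49} \cdot \frac{1}{35696} = \frac{191}{437276}$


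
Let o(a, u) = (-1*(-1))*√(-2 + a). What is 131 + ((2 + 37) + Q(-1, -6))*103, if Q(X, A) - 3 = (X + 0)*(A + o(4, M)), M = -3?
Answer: 5075 - 103*√2 ≈ 4929.3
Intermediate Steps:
o(a, u) = √(-2 + a) (o(a, u) = 1*√(-2 + a) = √(-2 + a))
Q(X, A) = 3 + X*(A + √2) (Q(X, A) = 3 + (X + 0)*(A + √(-2 + 4)) = 3 + X*(A + √2))
131 + ((2 + 37) + Q(-1, -6))*103 = 131 + ((2 + 37) + (3 - 6*(-1) - √2))*103 = 131 + (39 + (3 + 6 - √2))*103 = 131 + (39 + (9 - √2))*103 = 131 + (48 - √2)*103 = 131 + (4944 - 103*√2) = 5075 - 103*√2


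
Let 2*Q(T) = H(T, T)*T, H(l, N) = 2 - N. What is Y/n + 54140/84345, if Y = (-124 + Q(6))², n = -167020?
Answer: 374120884/704365095 ≈ 0.53115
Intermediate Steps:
Q(T) = T*(2 - T)/2 (Q(T) = ((2 - T)*T)/2 = (T*(2 - T))/2 = T*(2 - T)/2)
Y = 18496 (Y = (-124 + (½)*6*(2 - 1*6))² = (-124 + (½)*6*(2 - 6))² = (-124 + (½)*6*(-4))² = (-124 - 12)² = (-136)² = 18496)
Y/n + 54140/84345 = 18496/(-167020) + 54140/84345 = 18496*(-1/167020) + 54140*(1/84345) = -4624/41755 + 10828/16869 = 374120884/704365095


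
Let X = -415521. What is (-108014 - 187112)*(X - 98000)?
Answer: 151553398646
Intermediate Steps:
(-108014 - 187112)*(X - 98000) = (-108014 - 187112)*(-415521 - 98000) = -295126*(-513521) = 151553398646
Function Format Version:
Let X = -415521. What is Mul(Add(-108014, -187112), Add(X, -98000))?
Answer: 151553398646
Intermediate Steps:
Mul(Add(-108014, -187112), Add(X, -98000)) = Mul(Add(-108014, -187112), Add(-415521, -98000)) = Mul(-295126, -513521) = 151553398646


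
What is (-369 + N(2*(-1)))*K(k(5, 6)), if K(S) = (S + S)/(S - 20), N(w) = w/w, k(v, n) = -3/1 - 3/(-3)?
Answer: -736/11 ≈ -66.909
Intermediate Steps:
k(v, n) = -2 (k(v, n) = -3*1 - 3*(-⅓) = -3 + 1 = -2)
N(w) = 1
K(S) = 2*S/(-20 + S) (K(S) = (2*S)/(-20 + S) = 2*S/(-20 + S))
(-369 + N(2*(-1)))*K(k(5, 6)) = (-369 + 1)*(2*(-2)/(-20 - 2)) = -736*(-2)/(-22) = -736*(-2)*(-1)/22 = -368*2/11 = -736/11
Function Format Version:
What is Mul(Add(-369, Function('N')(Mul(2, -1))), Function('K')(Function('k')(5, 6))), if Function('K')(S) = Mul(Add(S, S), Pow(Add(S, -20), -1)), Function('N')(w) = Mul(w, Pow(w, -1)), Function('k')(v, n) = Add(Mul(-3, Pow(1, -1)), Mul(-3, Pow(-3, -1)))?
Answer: Rational(-736, 11) ≈ -66.909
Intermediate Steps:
Function('k')(v, n) = -2 (Function('k')(v, n) = Add(Mul(-3, 1), Mul(-3, Rational(-1, 3))) = Add(-3, 1) = -2)
Function('N')(w) = 1
Function('K')(S) = Mul(2, S, Pow(Add(-20, S), -1)) (Function('K')(S) = Mul(Mul(2, S), Pow(Add(-20, S), -1)) = Mul(2, S, Pow(Add(-20, S), -1)))
Mul(Add(-369, Function('N')(Mul(2, -1))), Function('K')(Function('k')(5, 6))) = Mul(Add(-369, 1), Mul(2, -2, Pow(Add(-20, -2), -1))) = Mul(-368, Mul(2, -2, Pow(-22, -1))) = Mul(-368, Mul(2, -2, Rational(-1, 22))) = Mul(-368, Rational(2, 11)) = Rational(-736, 11)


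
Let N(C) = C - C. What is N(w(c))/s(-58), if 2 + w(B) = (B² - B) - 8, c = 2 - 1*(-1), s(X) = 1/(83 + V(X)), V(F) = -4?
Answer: 0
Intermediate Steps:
s(X) = 1/79 (s(X) = 1/(83 - 4) = 1/79)
c = 3 (c = 2 + 1 = 3)
w(B) = -10 + B² - B (w(B) = -2 + ((B² - B) - 8) = -2 + (-8 + B² - B) = -10 + B² - B)
N(C) = 0
N(w(c))/s(-58) = 0/(1/79) = 0*79 = 0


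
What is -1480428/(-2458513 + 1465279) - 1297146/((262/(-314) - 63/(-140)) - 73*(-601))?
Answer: -640256080231566/22804654792007 ≈ -28.076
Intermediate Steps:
-1480428/(-2458513 + 1465279) - 1297146/((262/(-314) - 63/(-140)) - 73*(-601)) = -1480428/(-993234) - 1297146/((262*(-1/314) - 63*(-1/140)) + 43873) = -1480428*(-1/993234) - 1297146/((-131/157 + 9/20) + 43873) = 246738/165539 - 1297146/(-1207/3140 + 43873) = 246738/165539 - 1297146/137760013/3140 = 246738/165539 - 1297146*3140/137760013 = 246738/165539 - 4073038440/137760013 = -640256080231566/22804654792007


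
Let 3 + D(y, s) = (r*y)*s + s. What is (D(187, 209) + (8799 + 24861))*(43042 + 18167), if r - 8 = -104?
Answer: -227581305318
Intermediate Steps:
r = -96 (r = 8 - 104 = -96)
D(y, s) = -3 + s - 96*s*y (D(y, s) = -3 + ((-96*y)*s + s) = -3 + (-96*s*y + s) = -3 + (s - 96*s*y) = -3 + s - 96*s*y)
(D(187, 209) + (8799 + 24861))*(43042 + 18167) = ((-3 + 209 - 96*209*187) + (8799 + 24861))*(43042 + 18167) = ((-3 + 209 - 3751968) + 33660)*61209 = (-3751762 + 33660)*61209 = -3718102*61209 = -227581305318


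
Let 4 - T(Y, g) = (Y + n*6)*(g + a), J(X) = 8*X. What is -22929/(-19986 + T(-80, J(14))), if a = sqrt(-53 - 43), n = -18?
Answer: -4104291/757750 + 1436884*I*sqrt(6)/378875 ≈ -5.4164 + 9.2897*I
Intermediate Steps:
a = 4*I*sqrt(6) (a = sqrt(-96) = 4*I*sqrt(6) ≈ 9.798*I)
T(Y, g) = 4 - (-108 + Y)*(g + 4*I*sqrt(6)) (T(Y, g) = 4 - (Y - 18*6)*(g + 4*I*sqrt(6)) = 4 - (Y - 108)*(g + 4*I*sqrt(6)) = 4 - (-108 + Y)*(g + 4*I*sqrt(6)))
-22929/(-19986 + T(-80, J(14))) = -22929/(-19986 + (4 + 108*(8*14) - 1*(-80)*8*14 + 432*I*sqrt(6) - 4*I*(-80)*sqrt(6))) = -22929/(-19986 + (4 + 108*112 - 1*(-80)*112 + 432*I*sqrt(6) + 320*I*sqrt(6))) = -22929/(-19986 + (4 + 12096 + 8960 + 432*I*sqrt(6) + 320*I*sqrt(6))) = -22929/(-19986 + (21060 + 752*I*sqrt(6))) = -22929/(1074 + 752*I*sqrt(6))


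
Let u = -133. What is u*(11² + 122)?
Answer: -32319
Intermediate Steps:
u*(11² + 122) = -133*(11² + 122) = -133*(121 + 122) = -133*243 = -32319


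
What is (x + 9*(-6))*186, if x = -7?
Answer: -11346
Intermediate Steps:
(x + 9*(-6))*186 = (-7 + 9*(-6))*186 = (-7 - 54)*186 = -61*186 = -11346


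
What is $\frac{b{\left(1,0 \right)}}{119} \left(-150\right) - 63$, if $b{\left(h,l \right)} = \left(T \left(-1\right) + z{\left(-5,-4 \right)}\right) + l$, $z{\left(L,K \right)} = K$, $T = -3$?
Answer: $- \frac{7347}{119} \approx -61.74$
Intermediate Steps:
$b{\left(h,l \right)} = -1 + l$ ($b{\left(h,l \right)} = \left(\left(-3\right) \left(-1\right) - 4\right) + l = \left(3 - 4\right) + l = -1 + l$)
$\frac{b{\left(1,0 \right)}}{119} \left(-150\right) - 63 = \frac{-1 + 0}{119} \left(-150\right) - 63 = \left(-1\right) \frac{1}{119} \left(-150\right) - 63 = \left(- \frac{1}{119}\right) \left(-150\right) - 63 = \frac{150}{119} - 63 = - \frac{7347}{119}$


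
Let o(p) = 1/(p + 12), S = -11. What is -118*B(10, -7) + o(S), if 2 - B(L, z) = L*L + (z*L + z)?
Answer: 2479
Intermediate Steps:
B(L, z) = 2 - z - L**2 - L*z (B(L, z) = 2 - (L*L + (z*L + z)) = 2 - (L**2 + (L*z + z)) = 2 - (L**2 + (z + L*z)) = 2 - (z + L**2 + L*z) = 2 + (-z - L**2 - L*z) = 2 - z - L**2 - L*z)
o(p) = 1/(12 + p)
-118*B(10, -7) + o(S) = -118*(2 - 1*(-7) - 1*10**2 - 1*10*(-7)) + 1/(12 - 11) = -118*(2 + 7 - 1*100 + 70) + 1/1 = -118*(2 + 7 - 100 + 70) + 1 = -118*(-21) + 1 = 2478 + 1 = 2479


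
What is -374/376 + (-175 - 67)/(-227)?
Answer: 3047/42676 ≈ 0.071398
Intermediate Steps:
-374/376 + (-175 - 67)/(-227) = -374*1/376 - 242*(-1/227) = -187/188 + 242/227 = 3047/42676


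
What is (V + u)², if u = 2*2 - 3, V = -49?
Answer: 2304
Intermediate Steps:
u = 1 (u = 4 - 3 = 1)
(V + u)² = (-49 + 1)² = (-48)² = 2304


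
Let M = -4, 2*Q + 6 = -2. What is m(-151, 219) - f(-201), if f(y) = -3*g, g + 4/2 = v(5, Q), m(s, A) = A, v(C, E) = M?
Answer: 201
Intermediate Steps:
Q = -4 (Q = -3 + (1/2)*(-2) = -3 - 1 = -4)
v(C, E) = -4
g = -6 (g = -2 - 4 = -6)
f(y) = 18 (f(y) = -3*(-6) = 18)
m(-151, 219) - f(-201) = 219 - 1*18 = 219 - 18 = 201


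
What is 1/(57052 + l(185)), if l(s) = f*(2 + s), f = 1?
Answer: 1/57239 ≈ 1.7471e-5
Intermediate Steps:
l(s) = 2 + s (l(s) = 1*(2 + s) = 2 + s)
1/(57052 + l(185)) = 1/(57052 + (2 + 185)) = 1/(57052 + 187) = 1/57239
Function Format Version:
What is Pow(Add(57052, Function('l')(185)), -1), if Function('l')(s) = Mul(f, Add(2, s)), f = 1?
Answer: Rational(1, 57239) ≈ 1.7471e-5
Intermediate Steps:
Function('l')(s) = Add(2, s) (Function('l')(s) = Mul(1, Add(2, s)) = Add(2, s))
Pow(Add(57052, Function('l')(185)), -1) = Pow(Add(57052, Add(2, 185)), -1) = Pow(Add(57052, 187), -1) = Pow(57239, -1) = Rational(1, 57239)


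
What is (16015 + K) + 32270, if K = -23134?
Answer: 25151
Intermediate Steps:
(16015 + K) + 32270 = (16015 - 23134) + 32270 = -7119 + 32270 = 25151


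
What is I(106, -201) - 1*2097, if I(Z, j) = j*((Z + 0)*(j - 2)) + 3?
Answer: 4323024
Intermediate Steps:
I(Z, j) = 3 + Z*j*(-2 + j) (I(Z, j) = j*(Z*(-2 + j)) + 3 = Z*j*(-2 + j) + 3 = 3 + Z*j*(-2 + j))
I(106, -201) - 1*2097 = (3 + 106*(-201)² - 2*106*(-201)) - 1*2097 = (3 + 106*40401 + 42612) - 2097 = (3 + 4282506 + 42612) - 2097 = 4325121 - 2097 = 4323024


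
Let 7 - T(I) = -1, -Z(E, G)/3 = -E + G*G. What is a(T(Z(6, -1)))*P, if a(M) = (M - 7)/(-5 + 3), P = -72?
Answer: 36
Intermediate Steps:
Z(E, G) = -3*G² + 3*E (Z(E, G) = -3*(-E + G*G) = -3*(-E + G²) = -3*(G² - E) = -3*G² + 3*E)
T(I) = 8 (T(I) = 7 - 1*(-1) = 7 + 1 = 8)
a(M) = 7/2 - M/2 (a(M) = (-7 + M)/(-2) = (-7 + M)*(-½) = 7/2 - M/2)
a(T(Z(6, -1)))*P = (7/2 - ½*8)*(-72) = (7/2 - 4)*(-72) = -½*(-72) = 36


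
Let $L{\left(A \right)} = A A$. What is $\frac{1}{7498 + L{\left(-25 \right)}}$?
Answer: $\frac{1}{8123} \approx 0.00012311$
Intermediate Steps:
$L{\left(A \right)} = A^{2}$
$\frac{1}{7498 + L{\left(-25 \right)}} = \frac{1}{7498 + \left(-25\right)^{2}} = \frac{1}{7498 + 625} = \frac{1}{8123}$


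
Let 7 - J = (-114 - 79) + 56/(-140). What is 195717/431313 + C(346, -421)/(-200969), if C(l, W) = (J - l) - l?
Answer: 65908472073/144467570495 ≈ 0.45622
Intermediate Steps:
J = 1002/5 (J = 7 - ((-114 - 79) + 56/(-140)) = 7 - (-193 + 56*(-1/140)) = 7 - (-193 - ⅖) = 7 - 1*(-967/5) = 7 + 967/5 = 1002/5 ≈ 200.40)
C(l, W) = 1002/5 - 2*l (C(l, W) = (1002/5 - l) - l = 1002/5 - 2*l)
195717/431313 + C(346, -421)/(-200969) = 195717/431313 + (1002/5 - 2*346)/(-200969) = 195717*(1/431313) + (1002/5 - 692)*(-1/200969) = 65239/143771 - 2458/5*(-1/200969) = 65239/143771 + 2458/1004845 = 65908472073/144467570495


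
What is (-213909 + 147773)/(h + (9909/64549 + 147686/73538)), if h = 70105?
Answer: -156967326642616/166392490734833 ≈ -0.94336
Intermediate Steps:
(-213909 + 147773)/(h + (9909/64549 + 147686/73538)) = (-213909 + 147773)/(70105 + (9909/64549 + 147686/73538)) = -66136/(70105 + (9909*(1/64549) + 147686*(1/73538))) = -66136/(70105 + (9909/64549 + 73843/36769)) = -66136/(70105 + 5130835828/2373402181) = -66136/166392490734833/2373402181 = -66136*2373402181/166392490734833 = -156967326642616/166392490734833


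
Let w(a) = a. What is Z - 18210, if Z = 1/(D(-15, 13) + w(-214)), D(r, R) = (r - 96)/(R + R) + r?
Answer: -110443676/6065 ≈ -18210.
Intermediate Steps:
D(r, R) = r + (-96 + r)/(2*R) (D(r, R) = (-96 + r)/((2*R)) + r = (-96 + r)*(1/(2*R)) + r = (-96 + r)/(2*R) + r = r + (-96 + r)/(2*R))
Z = -26/6065 (Z = 1/((-48 + (1/2)*(-15) + 13*(-15))/13 - 214) = 1/((-48 - 15/2 - 195)/13 - 214) = 1/((1/13)*(-501/2) - 214) = 1/(-501/26 - 214) = 1/(-6065/26) = -26/6065 ≈ -0.0042869)
Z - 18210 = -26/6065 - 18210 = -110443676/6065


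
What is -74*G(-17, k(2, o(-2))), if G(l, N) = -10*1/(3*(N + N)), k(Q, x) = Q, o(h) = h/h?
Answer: 185/3 ≈ 61.667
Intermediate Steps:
o(h) = 1
G(l, N) = -5/(3*N) (G(l, N) = -10*1/(6*N) = -5/(3*N))
-74*G(-17, k(2, o(-2))) = -(-370)/(3*2) = -74*(-⅚) = 185/3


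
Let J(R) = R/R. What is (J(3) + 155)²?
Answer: 24336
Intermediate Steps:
J(R) = 1
(J(3) + 155)² = (1 + 155)² = 156² = 24336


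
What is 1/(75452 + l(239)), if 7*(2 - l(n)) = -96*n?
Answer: 7/551122 ≈ 1.2701e-5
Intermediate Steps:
l(n) = 2 + 96*n/7 (l(n) = 2 - (-96)*n/7 = 2 + 96*n/7)
1/(75452 + l(239)) = 1/(75452 + (2 + (96/7)*239)) = 1/(75452 + (2 + 22944/7)) = 1/(75452 + 22958/7) = 1/(551122/7) = 7/551122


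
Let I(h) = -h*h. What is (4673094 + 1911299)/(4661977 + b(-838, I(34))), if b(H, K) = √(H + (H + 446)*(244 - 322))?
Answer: 30696288724961/21734029518791 - 6584393*√29738/21734029518791 ≈ 1.4123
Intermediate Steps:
I(h) = -h²
b(H, K) = √(-34788 - 77*H) (b(H, K) = √(H + (446 + H)*(-78)) = √(H + (-34788 - 78*H)) = √(-34788 - 77*H))
(4673094 + 1911299)/(4661977 + b(-838, I(34))) = (4673094 + 1911299)/(4661977 + √(-34788 - 77*(-838))) = 6584393/(4661977 + √(-34788 + 64526)) = 6584393/(4661977 + √29738)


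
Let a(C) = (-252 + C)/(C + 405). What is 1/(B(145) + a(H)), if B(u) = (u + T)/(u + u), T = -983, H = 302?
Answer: -102515/288983 ≈ -0.35474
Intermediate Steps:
a(C) = (-252 + C)/(405 + C)
B(u) = (-983 + u)/(2*u) (B(u) = (u - 983)/(u + u) = (-983 + u)/((2*u)) = (-983 + u)*(1/(2*u)) = (-983 + u)/(2*u))
1/(B(145) + a(H)) = 1/((1/2)*(-983 + 145)/145 + (-252 + 302)/(405 + 302)) = 1/((1/2)*(1/145)*(-838) + 50/707) = 1/(-419/145 + (1/707)*50) = 1/(-419/145 + 50/707) = 1/(-288983/102515) = -102515/288983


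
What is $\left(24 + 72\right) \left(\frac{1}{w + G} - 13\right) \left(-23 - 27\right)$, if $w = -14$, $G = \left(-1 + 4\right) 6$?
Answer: $61200$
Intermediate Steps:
$G = 18$ ($G = 3 \cdot 6 = 18$)
$\left(24 + 72\right) \left(\frac{1}{w + G} - 13\right) \left(-23 - 27\right) = \left(24 + 72\right) \left(\frac{1}{-14 + 18} - 13\right) \left(-23 - 27\right) = 96 \left(\frac{1}{4} - 13\right) \left(-50\right) = 96 \left(- \frac{51}{4}\right) \left(-50\right) = \left(-1224\right) \left(-50\right) = 61200$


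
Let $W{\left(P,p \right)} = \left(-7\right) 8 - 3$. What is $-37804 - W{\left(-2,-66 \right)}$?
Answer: $-37745$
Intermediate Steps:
$W{\left(P,p \right)} = -59$ ($W{\left(P,p \right)} = -56 - 3 = -59$)
$-37804 - W{\left(-2,-66 \right)} = -37804 - -59 = -37804 + 59 = -37745$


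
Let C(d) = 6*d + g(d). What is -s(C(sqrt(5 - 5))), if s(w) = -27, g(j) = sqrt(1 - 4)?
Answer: 27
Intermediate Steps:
g(j) = I*sqrt(3) (g(j) = sqrt(-3) = I*sqrt(3))
C(d) = 6*d + I*sqrt(3)
-s(C(sqrt(5 - 5))) = -1*(-27) = 27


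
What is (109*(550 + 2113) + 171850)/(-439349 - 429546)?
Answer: -462117/868895 ≈ -0.53184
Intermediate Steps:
(109*(550 + 2113) + 171850)/(-439349 - 429546) = (109*2663 + 171850)/(-868895) = (290267 + 171850)*(-1/868895) = 462117*(-1/868895) = -462117/868895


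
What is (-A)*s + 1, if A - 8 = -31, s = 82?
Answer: 1887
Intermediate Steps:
A = -23 (A = 8 - 31 = -23)
(-A)*s + 1 = -1*(-23)*82 + 1 = 23*82 + 1 = 1886 + 1 = 1887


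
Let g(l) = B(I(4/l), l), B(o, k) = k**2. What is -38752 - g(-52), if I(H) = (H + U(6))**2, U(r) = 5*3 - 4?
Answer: -41456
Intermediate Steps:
U(r) = 11 (U(r) = 15 - 4 = 11)
I(H) = (11 + H)**2 (I(H) = (H + 11)**2 = (11 + H)**2)
g(l) = l**2
-38752 - g(-52) = -38752 - 1*(-52)**2 = -38752 - 1*2704 = -38752 - 2704 = -41456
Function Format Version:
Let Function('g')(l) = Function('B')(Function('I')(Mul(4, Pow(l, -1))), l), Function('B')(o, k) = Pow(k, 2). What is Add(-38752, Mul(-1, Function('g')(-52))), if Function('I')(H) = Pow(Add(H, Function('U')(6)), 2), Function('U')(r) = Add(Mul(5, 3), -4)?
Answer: -41456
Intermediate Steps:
Function('U')(r) = 11 (Function('U')(r) = Add(15, -4) = 11)
Function('I')(H) = Pow(Add(11, H), 2) (Function('I')(H) = Pow(Add(H, 11), 2) = Pow(Add(11, H), 2))
Function('g')(l) = Pow(l, 2)
Add(-38752, Mul(-1, Function('g')(-52))) = Add(-38752, Mul(-1, Pow(-52, 2))) = Add(-38752, Mul(-1, 2704)) = Add(-38752, -2704) = -41456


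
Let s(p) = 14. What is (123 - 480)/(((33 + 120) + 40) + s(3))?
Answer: -119/69 ≈ -1.7246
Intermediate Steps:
(123 - 480)/(((33 + 120) + 40) + s(3)) = (123 - 480)/(((33 + 120) + 40) + 14) = -357/((153 + 40) + 14) = -357/(193 + 14) = -357/207 = -357*1/207 = -119/69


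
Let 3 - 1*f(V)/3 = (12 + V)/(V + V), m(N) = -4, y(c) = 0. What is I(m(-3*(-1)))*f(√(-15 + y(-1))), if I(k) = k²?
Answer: 120 + 96*I*√15/5 ≈ 120.0 + 74.361*I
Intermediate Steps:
f(V) = 9 - 3*(12 + V)/(2*V) (f(V) = 9 - 3*(12 + V)/(V + V) = 9 - 3*(12 + V)/(2*V))
I(m(-3*(-1)))*f(√(-15 + y(-1))) = (-4)²*(15/2 - 18/√(-15 + 0)) = 16*(15/2 - 18*(-I*√15/15)) = 16*(15/2 - (-6)*I*√15/5) = 16*(15/2 + 6*I*√15/5) = 120 + 96*I*√15/5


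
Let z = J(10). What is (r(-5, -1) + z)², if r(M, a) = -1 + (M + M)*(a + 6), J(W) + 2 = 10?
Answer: 1849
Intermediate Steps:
J(W) = 8 (J(W) = -2 + 10 = 8)
z = 8
r(M, a) = -1 + 2*M*(6 + a) (r(M, a) = -1 + (2*M)*(6 + a) = -1 + 2*M*(6 + a))
(r(-5, -1) + z)² = ((-1 + 12*(-5) + 2*(-5)*(-1)) + 8)² = ((-1 - 60 + 10) + 8)² = (-51 + 8)² = (-43)² = 1849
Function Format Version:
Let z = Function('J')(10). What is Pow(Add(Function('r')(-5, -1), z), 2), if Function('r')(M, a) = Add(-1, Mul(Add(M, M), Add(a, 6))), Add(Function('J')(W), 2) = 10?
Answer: 1849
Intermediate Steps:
Function('J')(W) = 8 (Function('J')(W) = Add(-2, 10) = 8)
z = 8
Function('r')(M, a) = Add(-1, Mul(2, M, Add(6, a))) (Function('r')(M, a) = Add(-1, Mul(Mul(2, M), Add(6, a))) = Add(-1, Mul(2, M, Add(6, a))))
Pow(Add(Function('r')(-5, -1), z), 2) = Pow(Add(Add(-1, Mul(12, -5), Mul(2, -5, -1)), 8), 2) = Pow(Add(Add(-1, -60, 10), 8), 2) = Pow(Add(-51, 8), 2) = Pow(-43, 2) = 1849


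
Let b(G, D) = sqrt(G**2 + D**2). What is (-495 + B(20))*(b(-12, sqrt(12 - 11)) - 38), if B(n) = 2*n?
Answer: 17290 - 455*sqrt(145) ≈ 11811.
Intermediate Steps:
b(G, D) = sqrt(D**2 + G**2)
(-495 + B(20))*(b(-12, sqrt(12 - 11)) - 38) = (-495 + 2*20)*(sqrt((sqrt(12 - 11))**2 + (-12)**2) - 38) = (-495 + 40)*(sqrt((sqrt(1))**2 + 144) - 38) = -455*(sqrt(1**2 + 144) - 38) = -455*(sqrt(1 + 144) - 38) = -455*(sqrt(145) - 38) = -455*(-38 + sqrt(145)) = 17290 - 455*sqrt(145)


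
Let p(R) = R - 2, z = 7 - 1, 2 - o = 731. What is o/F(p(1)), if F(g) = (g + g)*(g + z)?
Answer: 729/10 ≈ 72.900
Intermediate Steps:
o = -729 (o = 2 - 1*731 = 2 - 731 = -729)
z = 6
p(R) = -2 + R
F(g) = 2*g*(6 + g) (F(g) = (g + g)*(g + 6) = (2*g)*(6 + g) = 2*g*(6 + g))
o/F(p(1)) = -729*1/(2*(-2 + 1)*(6 + (-2 + 1))) = -729*(-1/(2*(6 - 1))) = -729/(2*(-1)*5) = -729/(-10) = -729*(-⅒) = 729/10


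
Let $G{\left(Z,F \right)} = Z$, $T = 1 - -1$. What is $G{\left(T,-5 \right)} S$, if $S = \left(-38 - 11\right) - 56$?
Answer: $-210$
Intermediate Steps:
$S = -105$ ($S = -49 - 56 = -105$)
$T = 2$ ($T = 1 + 1 = 2$)
$G{\left(T,-5 \right)} S = 2 \left(-105\right) = -210$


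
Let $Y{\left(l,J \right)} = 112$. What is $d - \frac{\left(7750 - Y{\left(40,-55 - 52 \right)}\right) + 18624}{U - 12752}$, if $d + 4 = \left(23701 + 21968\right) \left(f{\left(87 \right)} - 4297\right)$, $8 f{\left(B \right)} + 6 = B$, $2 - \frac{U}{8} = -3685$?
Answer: $- \frac{3278095110253}{16744} \approx -1.9578 \cdot 10^{8}$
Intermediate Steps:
$U = 29496$ ($U = 16 - -29480 = 16 + 29480 = 29496$)
$f{\left(B \right)} = - \frac{3}{4} + \frac{B}{8}$
$d = - \frac{1566218387}{8}$ ($d = -4 + \left(23701 + 21968\right) \left(\left(- \frac{3}{4} + \frac{1}{8} \cdot 87\right) - 4297\right) = -4 + 45669 \left(\left(- \frac{3}{4} + \frac{87}{8}\right) - 4297\right) = -4 + 45669 \left(\frac{81}{8} - 4297\right) = -4 + 45669 \left(- \frac{34295}{8}\right) = -4 - \frac{1566218355}{8} = - \frac{1566218387}{8} \approx -1.9578 \cdot 10^{8}$)
$d - \frac{\left(7750 - Y{\left(40,-55 - 52 \right)}\right) + 18624}{U - 12752} = - \frac{1566218387}{8} - \frac{\left(7750 - 112\right) + 18624}{29496 - 12752} = - \frac{1566218387}{8} - \frac{\left(7750 - 112\right) + 18624}{16744} = - \frac{1566218387}{8} - \left(7638 + 18624\right) \frac{1}{16744} = - \frac{1566218387}{8} - 26262 \cdot \frac{1}{16744} = - \frac{1566218387}{8} - \frac{13131}{8372} = - \frac{3278095110253}{16744}$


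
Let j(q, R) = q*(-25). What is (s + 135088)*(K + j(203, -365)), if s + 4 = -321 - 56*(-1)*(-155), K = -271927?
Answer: -34925243166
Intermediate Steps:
j(q, R) = -25*q
s = -9005 (s = -4 + (-321 - 56*(-1)*(-155)) = -4 + (-321 + 56*(-155)) = -4 + (-321 - 8680) = -4 - 9001 = -9005)
(s + 135088)*(K + j(203, -365)) = (-9005 + 135088)*(-271927 - 25*203) = 126083*(-271927 - 5075) = 126083*(-277002) = -34925243166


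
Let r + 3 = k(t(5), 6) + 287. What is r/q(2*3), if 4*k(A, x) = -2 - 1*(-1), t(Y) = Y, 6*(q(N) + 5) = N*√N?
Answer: -5675/76 - 1135*√6/76 ≈ -111.25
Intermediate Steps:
q(N) = -5 + N^(3/2)/6 (q(N) = -5 + (N*√N)/6 = -5 + N^(3/2)/6)
k(A, x) = -¼ (k(A, x) = (-2 - 1*(-1))/4 = (-2 + 1)/4 = (¼)*(-1) = -¼)
r = 1135/4 (r = -3 + (-¼ + 287) = -3 + 1147/4 = 1135/4 ≈ 283.75)
r/q(2*3) = 1135/(4*(-5 + (2*3)^(3/2)/6)) = 1135/(4*(-5 + 6^(3/2)/6)) = 1135/(4*(-5 + (6*√6)/6)) = 1135/(4*(-5 + √6))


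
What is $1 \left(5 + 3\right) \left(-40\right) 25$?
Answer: $-8000$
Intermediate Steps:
$1 \left(5 + 3\right) \left(-40\right) 25 = 1 \cdot 8 \left(-40\right) 25 = 8 \left(-40\right) 25 = \left(-320\right) 25 = -8000$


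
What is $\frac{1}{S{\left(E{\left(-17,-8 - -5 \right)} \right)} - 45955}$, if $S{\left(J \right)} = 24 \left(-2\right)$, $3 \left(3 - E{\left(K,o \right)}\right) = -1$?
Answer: $- \frac{1}{46003} \approx -2.1738 \cdot 10^{-5}$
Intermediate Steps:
$E{\left(K,o \right)} = \frac{10}{3}$ ($E{\left(K,o \right)} = 3 - - \frac{1}{3} = 3 + \frac{1}{3} = \frac{10}{3}$)
$S{\left(J \right)} = -48$
$\frac{1}{S{\left(E{\left(-17,-8 - -5 \right)} \right)} - 45955} = \frac{1}{-48 - 45955} = \frac{1}{-46003} = - \frac{1}{46003}$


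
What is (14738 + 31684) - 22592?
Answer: 23830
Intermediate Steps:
(14738 + 31684) - 22592 = 46422 - 22592 = 23830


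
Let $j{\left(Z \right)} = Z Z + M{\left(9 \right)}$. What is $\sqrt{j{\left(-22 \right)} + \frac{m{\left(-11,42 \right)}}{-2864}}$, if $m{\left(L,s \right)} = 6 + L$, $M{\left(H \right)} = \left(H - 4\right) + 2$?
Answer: $\frac{\sqrt{251714991}}{716} \approx 22.159$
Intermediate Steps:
$M{\left(H \right)} = -2 + H$ ($M{\left(H \right)} = \left(-4 + H\right) + 2 = -2 + H$)
$j{\left(Z \right)} = 7 + Z^{2}$ ($j{\left(Z \right)} = Z Z + \left(-2 + 9\right) = Z^{2} + 7 = 7 + Z^{2}$)
$\sqrt{j{\left(-22 \right)} + \frac{m{\left(-11,42 \right)}}{-2864}} = \sqrt{\left(7 + \left(-22\right)^{2}\right) + \frac{6 - 11}{-2864}} = \sqrt{\left(7 + 484\right) - - \frac{5}{2864}} = \sqrt{491 + \frac{5}{2864}} = \sqrt{\frac{1406229}{2864}} = \frac{\sqrt{251714991}}{716}$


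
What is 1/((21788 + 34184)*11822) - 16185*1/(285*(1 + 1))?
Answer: -356987680849/12572318696 ≈ -28.395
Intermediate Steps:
1/((21788 + 34184)*11822) - 16185*1/(285*(1 + 1)) = (1/11822)/55972 - 16185/((2*(-19))*(-15)) = (1/55972)*(1/11822) - 16185/((-38*(-15))) = 1/661700984 - 16185/570 = 1/661700984 - 16185*1/570 = 1/661700984 - 1079/38 = -356987680849/12572318696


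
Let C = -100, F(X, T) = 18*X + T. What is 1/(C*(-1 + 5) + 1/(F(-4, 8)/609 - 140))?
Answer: -85324/34130209 ≈ -0.0025000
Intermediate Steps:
F(X, T) = T + 18*X
1/(C*(-1 + 5) + 1/(F(-4, 8)/609 - 140)) = 1/(-100*(-1 + 5) + 1/((8 + 18*(-4))/609 - 140)) = 1/(-100*4 + 1/((8 - 72)*(1/609) - 140)) = 1/(-400 + 1/(-64*1/609 - 140)) = 1/(-400 + 1/(-64/609 - 140)) = 1/(-400 + 1/(-85324/609)) = 1/(-400 - 609/85324) = 1/(-34130209/85324) = -85324/34130209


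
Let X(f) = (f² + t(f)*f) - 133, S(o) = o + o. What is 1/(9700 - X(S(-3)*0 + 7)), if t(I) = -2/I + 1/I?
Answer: 1/9785 ≈ 0.00010220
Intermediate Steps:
S(o) = 2*o
t(I) = -1/I (t(I) = -2/I + 1/I = -1/I)
X(f) = -134 + f² (X(f) = (f² + (-1/f)*f) - 133 = (f² - 1) - 133 = (-1 + f²) - 133 = -134 + f²)
1/(9700 - X(S(-3)*0 + 7)) = 1/(9700 - (-134 + ((2*(-3))*0 + 7)²)) = 1/(9700 - (-134 + (-6*0 + 7)²)) = 1/(9700 - (-134 + (0 + 7)²)) = 1/(9700 - (-134 + 7²)) = 1/(9700 - (-134 + 49)) = 1/(9700 - 1*(-85)) = 1/(9700 + 85) = 1/9785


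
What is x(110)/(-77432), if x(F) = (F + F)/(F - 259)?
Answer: 55/2884342 ≈ 1.9068e-5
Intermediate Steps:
x(F) = 2*F/(-259 + F) (x(F) = (2*F)/(-259 + F) = 2*F/(-259 + F))
x(110)/(-77432) = (2*110/(-259 + 110))/(-77432) = (2*110/(-149))*(-1/77432) = (2*110*(-1/149))*(-1/77432) = -220/149*(-1/77432) = 55/2884342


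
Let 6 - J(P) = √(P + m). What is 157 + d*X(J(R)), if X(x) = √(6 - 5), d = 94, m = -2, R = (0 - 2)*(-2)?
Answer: 251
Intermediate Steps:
R = 4 (R = -2*(-2) = 4)
J(P) = 6 - √(-2 + P) (J(P) = 6 - √(P - 2) = 6 - √(-2 + P))
X(x) = 1 (X(x) = √1 = 1)
157 + d*X(J(R)) = 157 + 94*1 = 157 + 94 = 251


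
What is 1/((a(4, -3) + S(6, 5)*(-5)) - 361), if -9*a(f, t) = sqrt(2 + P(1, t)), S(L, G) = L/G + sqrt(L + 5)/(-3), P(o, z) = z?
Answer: 9/(-3303 - I + 15*sqrt(11)) ≈ -0.0027665 + 8.5037e-7*I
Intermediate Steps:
S(L, G) = -sqrt(5 + L)/3 + L/G (S(L, G) = L/G + sqrt(5 + L)*(-1/3) = L/G - sqrt(5 + L)/3 = -sqrt(5 + L)/3 + L/G)
a(f, t) = -sqrt(2 + t)/9
1/((a(4, -3) + S(6, 5)*(-5)) - 361) = 1/((-sqrt(2 - 3)/9 + (-sqrt(5 + 6)/3 + 6/5)*(-5)) - 361) = 1/((-I/9 + (-sqrt(11)/3 + 6*(1/5))*(-5)) - 361) = 1/((-I/9 + (-sqrt(11)/3 + 6/5)*(-5)) - 361) = 1/((-I/9 + (6/5 - sqrt(11)/3)*(-5)) - 361) = 1/((-I/9 + (-6 + 5*sqrt(11)/3)) - 361) = 1/((-6 - I/9 + 5*sqrt(11)/3) - 361) = 1/(-367 - I/9 + 5*sqrt(11)/3)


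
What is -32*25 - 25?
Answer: -825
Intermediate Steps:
-32*25 - 25 = -800 - 25 = -825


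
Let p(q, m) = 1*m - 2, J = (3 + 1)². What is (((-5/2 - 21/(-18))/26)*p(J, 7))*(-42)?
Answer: 140/13 ≈ 10.769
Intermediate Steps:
J = 16 (J = 4² = 16)
p(q, m) = -2 + m (p(q, m) = m - 2 = -2 + m)
(((-5/2 - 21/(-18))/26)*p(J, 7))*(-42) = (((-5/2 - 21/(-18))/26)*(-2 + 7))*(-42) = (((-5*½ - 21*(-1/18))*(1/26))*5)*(-42) = (((-5/2 + 7/6)*(1/26))*5)*(-42) = (-4/3*1/26*5)*(-42) = -2/39*5*(-42) = -10/39*(-42) = 140/13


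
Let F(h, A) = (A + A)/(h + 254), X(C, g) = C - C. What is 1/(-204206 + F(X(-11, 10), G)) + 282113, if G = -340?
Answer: 7316460162599/25934502 ≈ 2.8211e+5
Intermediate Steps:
X(C, g) = 0
F(h, A) = 2*A/(254 + h) (F(h, A) = (2*A)/(254 + h) = 2*A/(254 + h))
1/(-204206 + F(X(-11, 10), G)) + 282113 = 1/(-204206 + 2*(-340)/(254 + 0)) + 282113 = 1/(-204206 + 2*(-340)/254) + 282113 = 1/(-204206 + 2*(-340)*(1/254)) + 282113 = 1/(-204206 - 340/127) + 282113 = 1/(-25934502/127) + 282113 = -127/25934502 + 282113 = 7316460162599/25934502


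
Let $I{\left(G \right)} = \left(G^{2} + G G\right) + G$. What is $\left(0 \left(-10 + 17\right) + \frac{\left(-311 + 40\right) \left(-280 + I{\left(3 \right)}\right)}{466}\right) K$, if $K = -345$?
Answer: $- \frac{24215205}{466} \approx -51964.0$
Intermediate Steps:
$I{\left(G \right)} = G + 2 G^{2}$ ($I{\left(G \right)} = \left(G^{2} + G^{2}\right) + G = 2 G^{2} + G = G + 2 G^{2}$)
$\left(0 \left(-10 + 17\right) + \frac{\left(-311 + 40\right) \left(-280 + I{\left(3 \right)}\right)}{466}\right) K = \left(0 \left(-10 + 17\right) + \frac{\left(-311 + 40\right) \left(-280 + 3 \left(1 + 2 \cdot 3\right)\right)}{466}\right) \left(-345\right) = \left(0 \cdot 7 + - 271 \left(-280 + 3 \left(1 + 6\right)\right) \frac{1}{466}\right) \left(-345\right) = \left(0 + - 271 \left(-280 + 3 \cdot 7\right) \frac{1}{466}\right) \left(-345\right) = \left(0 + - 271 \left(-280 + 21\right) \frac{1}{466}\right) \left(-345\right) = \left(0 + \left(-271\right) \left(-259\right) \frac{1}{466}\right) \left(-345\right) = \left(0 + 70189 \cdot \frac{1}{466}\right) \left(-345\right) = \left(0 + \frac{70189}{466}\right) \left(-345\right) = \frac{70189}{466} \left(-345\right) = - \frac{24215205}{466}$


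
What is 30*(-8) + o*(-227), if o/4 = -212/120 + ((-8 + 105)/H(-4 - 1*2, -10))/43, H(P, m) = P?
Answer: 1100056/645 ≈ 1705.5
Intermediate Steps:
o = -5528/645 (o = 4*(-212/120 + ((-8 + 105)/(-4 - 1*2))/43) = 4*(-212*1/120 + (97/(-4 - 2))*(1/43)) = 4*(-53/30 + (97/(-6))*(1/43)) = 4*(-53/30 + (97*(-1/6))*(1/43)) = 4*(-53/30 - 97/6*1/43) = 4*(-53/30 - 97/258) = 4*(-1382/645) = -5528/645 ≈ -8.5705)
30*(-8) + o*(-227) = 30*(-8) - 5528/645*(-227) = -240 + 1254856/645 = 1100056/645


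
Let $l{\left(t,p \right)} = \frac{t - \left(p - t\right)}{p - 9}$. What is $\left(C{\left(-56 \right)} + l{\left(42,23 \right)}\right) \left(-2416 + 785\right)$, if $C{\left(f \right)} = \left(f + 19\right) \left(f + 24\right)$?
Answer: $- \frac{3876421}{2} \approx -1.9382 \cdot 10^{6}$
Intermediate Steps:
$l{\left(t,p \right)} = \frac{- p + 2 t}{-9 + p}$
$C{\left(f \right)} = \left(19 + f\right) \left(24 + f\right)$
$\left(C{\left(-56 \right)} + l{\left(42,23 \right)}\right) \left(-2416 + 785\right) = \left(\left(456 + \left(-56\right)^{2} + 43 \left(-56\right)\right) + \frac{\left(-1\right) 23 + 2 \cdot 42}{-9 + 23}\right) \left(-2416 + 785\right) = \left(\left(456 + 3136 - 2408\right) + \frac{-23 + 84}{14}\right) \left(-1631\right) = \left(1184 + \frac{1}{14} \cdot 61\right) \left(-1631\right) = \left(1184 + \frac{61}{14}\right) \left(-1631\right) = \frac{16637}{14} \left(-1631\right) = - \frac{3876421}{2}$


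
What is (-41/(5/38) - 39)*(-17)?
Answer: 29801/5 ≈ 5960.2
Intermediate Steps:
(-41/(5/38) - 39)*(-17) = (-41/(5*(1/38)) - 39)*(-17) = (-41/5/38 - 39)*(-17) = (-41*38/5 - 39)*(-17) = (-1558/5 - 39)*(-17) = -1753/5*(-17) = 29801/5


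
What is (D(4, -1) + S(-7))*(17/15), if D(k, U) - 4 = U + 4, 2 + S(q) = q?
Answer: -34/15 ≈ -2.2667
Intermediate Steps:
S(q) = -2 + q
D(k, U) = 8 + U (D(k, U) = 4 + (U + 4) = 4 + (4 + U) = 8 + U)
(D(4, -1) + S(-7))*(17/15) = ((8 - 1) + (-2 - 7))*(17/15) = (7 - 9)*(17*(1/15)) = -2*17/15 = -34/15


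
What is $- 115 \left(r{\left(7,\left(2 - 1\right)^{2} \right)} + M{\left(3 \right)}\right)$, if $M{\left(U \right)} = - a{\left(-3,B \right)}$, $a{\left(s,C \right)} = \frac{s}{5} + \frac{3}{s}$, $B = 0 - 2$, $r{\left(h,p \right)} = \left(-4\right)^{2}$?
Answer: $-2024$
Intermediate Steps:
$r{\left(h,p \right)} = 16$
$B = -2$
$a{\left(s,C \right)} = \frac{3}{s} + \frac{s}{5}$ ($a{\left(s,C \right)} = s \frac{1}{5} + \frac{3}{s} = \frac{s}{5} + \frac{3}{s} = \frac{3}{s} + \frac{s}{5}$)
$M{\left(U \right)} = \frac{8}{5}$ ($M{\left(U \right)} = - (\frac{3}{-3} + \frac{1}{5} \left(-3\right)) = - (3 \left(- \frac{1}{3}\right) - \frac{3}{5}) = - (-1 - \frac{3}{5}) = \left(-1\right) \left(- \frac{8}{5}\right) = \frac{8}{5}$)
$- 115 \left(r{\left(7,\left(2 - 1\right)^{2} \right)} + M{\left(3 \right)}\right) = - 115 \left(16 + \frac{8}{5}\right) = \left(-115\right) \frac{88}{5} = -2024$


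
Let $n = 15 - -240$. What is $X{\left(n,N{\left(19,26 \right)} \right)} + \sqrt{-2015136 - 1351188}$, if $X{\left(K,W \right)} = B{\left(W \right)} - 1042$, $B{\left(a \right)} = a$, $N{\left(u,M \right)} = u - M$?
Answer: $-1049 + 6 i \sqrt{93509} \approx -1049.0 + 1834.8 i$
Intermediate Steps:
$n = 255$ ($n = 15 + 240 = 255$)
$X{\left(K,W \right)} = -1042 + W$ ($X{\left(K,W \right)} = W - 1042 = -1042 + W$)
$X{\left(n,N{\left(19,26 \right)} \right)} + \sqrt{-2015136 - 1351188} = \left(-1042 + \left(19 - 26\right)\right) + \sqrt{-2015136 - 1351188} = \left(-1042 + \left(19 - 26\right)\right) + \sqrt{-3366324} = \left(-1042 - 7\right) + 6 i \sqrt{93509} = -1049 + 6 i \sqrt{93509}$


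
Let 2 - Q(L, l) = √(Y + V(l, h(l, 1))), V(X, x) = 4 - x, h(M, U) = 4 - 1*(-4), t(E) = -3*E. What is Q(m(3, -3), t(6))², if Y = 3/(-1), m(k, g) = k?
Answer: (2 - I*√7)² ≈ -3.0 - 10.583*I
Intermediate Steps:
h(M, U) = 8 (h(M, U) = 4 + 4 = 8)
Y = -3 (Y = 3*(-1) = -3)
Q(L, l) = 2 - I*√7 (Q(L, l) = 2 - √(-3 + (4 - 1*8)) = 2 - √(-3 + (4 - 8)) = 2 - √(-3 - 4) = 2 - √(-7) = 2 - I*√7)
Q(m(3, -3), t(6))² = (2 - I*√7)²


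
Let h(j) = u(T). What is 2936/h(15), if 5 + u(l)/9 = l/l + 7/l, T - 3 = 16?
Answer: -55784/621 ≈ -89.829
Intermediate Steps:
T = 19 (T = 3 + 16 = 19)
u(l) = -36 + 63/l (u(l) = -45 + 9*(l/l + 7/l) = -45 + 9*(1 + 7/l) = -45 + (9 + 63/l) = -36 + 63/l)
h(j) = -621/19 (h(j) = -36 + 63/19 = -621/19)
2936/h(15) = 2936/(-621/19) = 2936*(-19/621) = -55784/621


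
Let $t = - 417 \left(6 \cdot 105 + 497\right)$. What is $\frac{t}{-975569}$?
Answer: $\frac{67137}{139367} \approx 0.48173$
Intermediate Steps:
$t = -469959$ ($t = - 417 \left(630 + 497\right) = \left(-417\right) 1127 = -469959$)
$\frac{t}{-975569} = - \frac{469959}{-975569} = \left(-469959\right) \left(- \frac{1}{975569}\right) = \frac{67137}{139367}$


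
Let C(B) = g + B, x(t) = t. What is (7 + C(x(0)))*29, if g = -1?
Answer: 174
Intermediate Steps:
C(B) = -1 + B
(7 + C(x(0)))*29 = (7 + (-1 + 0))*29 = (7 - 1)*29 = 6*29 = 174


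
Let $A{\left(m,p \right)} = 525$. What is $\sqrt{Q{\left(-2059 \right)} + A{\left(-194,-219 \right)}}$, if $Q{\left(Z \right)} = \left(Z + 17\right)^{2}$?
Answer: $\sqrt{4170289} \approx 2042.1$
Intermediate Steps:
$Q{\left(Z \right)} = \left(17 + Z\right)^{2}$
$\sqrt{Q{\left(-2059 \right)} + A{\left(-194,-219 \right)}} = \sqrt{\left(17 - 2059\right)^{2} + 525} = \sqrt{\left(-2042\right)^{2} + 525} = \sqrt{4169764 + 525} = \sqrt{4170289}$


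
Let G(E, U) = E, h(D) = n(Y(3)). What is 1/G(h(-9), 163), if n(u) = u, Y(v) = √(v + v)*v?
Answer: √6/18 ≈ 0.13608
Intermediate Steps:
Y(v) = √2*v^(3/2) (Y(v) = √(2*v)*v = (√2*√v)*v = √2*v^(3/2))
h(D) = 3*√6 (h(D) = √2*3^(3/2) = √2*(3*√3) = 3*√6)
1/G(h(-9), 163) = 1/(3*√6) = √6/18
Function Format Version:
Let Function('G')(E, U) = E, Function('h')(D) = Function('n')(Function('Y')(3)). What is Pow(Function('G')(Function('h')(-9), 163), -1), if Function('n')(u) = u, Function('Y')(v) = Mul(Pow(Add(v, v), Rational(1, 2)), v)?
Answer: Mul(Rational(1, 18), Pow(6, Rational(1, 2))) ≈ 0.13608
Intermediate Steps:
Function('Y')(v) = Mul(Pow(2, Rational(1, 2)), Pow(v, Rational(3, 2))) (Function('Y')(v) = Mul(Pow(Mul(2, v), Rational(1, 2)), v) = Mul(Mul(Pow(2, Rational(1, 2)), Pow(v, Rational(1, 2))), v) = Mul(Pow(2, Rational(1, 2)), Pow(v, Rational(3, 2))))
Function('h')(D) = Mul(3, Pow(6, Rational(1, 2))) (Function('h')(D) = Mul(Pow(2, Rational(1, 2)), Pow(3, Rational(3, 2))) = Mul(Pow(2, Rational(1, 2)), Mul(3, Pow(3, Rational(1, 2)))) = Mul(3, Pow(6, Rational(1, 2))))
Pow(Function('G')(Function('h')(-9), 163), -1) = Pow(Mul(3, Pow(6, Rational(1, 2))), -1) = Mul(Rational(1, 18), Pow(6, Rational(1, 2)))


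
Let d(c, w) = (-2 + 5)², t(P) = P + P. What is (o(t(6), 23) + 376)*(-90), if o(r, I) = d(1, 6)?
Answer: -34650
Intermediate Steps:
t(P) = 2*P
d(c, w) = 9 (d(c, w) = 3² = 9)
o(r, I) = 9
(o(t(6), 23) + 376)*(-90) = (9 + 376)*(-90) = 385*(-90) = -34650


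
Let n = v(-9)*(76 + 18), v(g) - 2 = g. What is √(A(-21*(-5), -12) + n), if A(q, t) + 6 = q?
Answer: I*√559 ≈ 23.643*I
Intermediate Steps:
v(g) = 2 + g
A(q, t) = -6 + q
n = -658 (n = (2 - 9)*(76 + 18) = -7*94 = -658)
√(A(-21*(-5), -12) + n) = √((-6 - 21*(-5)) - 658) = √((-6 + 105) - 658) = √(99 - 658) = √(-559) = I*√559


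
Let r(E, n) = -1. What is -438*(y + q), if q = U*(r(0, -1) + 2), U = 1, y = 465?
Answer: -204108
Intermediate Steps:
q = 1 (q = 1*(-1 + 2) = 1*1 = 1)
-438*(y + q) = -438*(465 + 1) = -438*466 = -204108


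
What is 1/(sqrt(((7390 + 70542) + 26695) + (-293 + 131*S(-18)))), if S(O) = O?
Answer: sqrt(25494)/50988 ≈ 0.0031315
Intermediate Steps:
1/(sqrt(((7390 + 70542) + 26695) + (-293 + 131*S(-18)))) = 1/(sqrt(((7390 + 70542) + 26695) + (-293 + 131*(-18)))) = 1/(sqrt((77932 + 26695) + (-293 - 2358))) = 1/(sqrt(104627 - 2651)) = 1/(sqrt(101976)) = 1/(2*sqrt(25494)) = sqrt(25494)/50988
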